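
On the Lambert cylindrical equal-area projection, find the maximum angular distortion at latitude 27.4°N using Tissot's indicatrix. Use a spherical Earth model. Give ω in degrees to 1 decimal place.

The Lambert cylindrical equal-area projection is the cylindrical equal-area projection with its standard parallel at the equator (φ₀ = 0). A cylindrical equal-area projection with standard parallel φ₀ has meridian scale h = cos φ / cos φ₀ and parallel scale k = cos φ₀ / cos φ (so areas are preserved, h·k = 1).
At 27.4°: h = 0.8878, k = 1.126; principal scales a = 1.126, b = 0.8878.
sin(ω/2) = (a − b)/(a + b) = 0.2385/2.014 = 0.1184, so ω = 2 arcsin(0.1184) ≈ 13.6°.

13.6°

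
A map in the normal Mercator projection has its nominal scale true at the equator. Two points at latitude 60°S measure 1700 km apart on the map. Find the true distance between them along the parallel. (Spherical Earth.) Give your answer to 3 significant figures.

850 km

For Mercator, h = k = sec φ (a conformal cylindrical projection has a single point scale, 1/cos φ).
Along the parallel at 60°, map distances are exaggerated by k = sec 60° = 2.000.
True distance = 1700 / 2.000 = 1700 × cos 60° ≈ 850 km.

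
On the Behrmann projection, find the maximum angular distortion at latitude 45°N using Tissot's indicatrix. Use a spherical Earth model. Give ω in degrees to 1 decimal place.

23.1°

Behrmann is a cylindrical equal-area projection with standard parallels at ±30°. Cylindrical equal-area (φ₀ = 30°): h = cos φ / cos 30° along meridians, k = cos 30° / cos φ along parallels; h·k = 1.
At 45°: h = 0.8165, k = 1.225; principal scales a = 1.225, b = 0.8165.
sin(ω/2) = (a − b)/(a + b) = 0.4082/2.041 = 0.2000, so ω = 2 arcsin(0.2000) ≈ 23.1°.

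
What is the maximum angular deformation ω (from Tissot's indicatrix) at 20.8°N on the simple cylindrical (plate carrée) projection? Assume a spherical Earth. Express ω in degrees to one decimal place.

3.9°

Plate carrée maps x = Rλ, y = Rφ. The meridian scale is h = 1 and the parallel scale is k = 1/cos φ = sec φ.
At 20.8°: h = 1.000, k = 1.070; principal scales a = 1.070, b = 1.000.
sin(ω/2) = (a − b)/(a + b) = 0.06972/2.070 = 0.03368, so ω = 2 arcsin(0.03368) ≈ 3.9°.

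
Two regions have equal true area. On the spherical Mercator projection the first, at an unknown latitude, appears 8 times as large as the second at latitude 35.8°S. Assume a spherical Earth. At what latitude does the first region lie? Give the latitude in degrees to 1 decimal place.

For equal true areas on Mercator, apparent areas scale as sec²φ, so the ratio is cos²φ₂ / cos²φ₁.
cos²φ₂ / cos²φ₁ = 8  ⇒  cos φ₁ = cos 35.8° / √8 = 0.8111/2.828 = 0.2868.
φ₁ = arccos(0.2868) ≈ 73.3°.

73.3°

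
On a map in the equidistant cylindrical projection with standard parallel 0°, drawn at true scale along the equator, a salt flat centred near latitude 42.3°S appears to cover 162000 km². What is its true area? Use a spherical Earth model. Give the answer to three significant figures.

120000 km²

In the plate carrée (x = Rλ, y = Rφ), meridians are true-scale (h = 1) and parallels are stretched by k = sec φ.
Areal scale = h·k = 1 × sec φ; at 42.3°, h = 1.000, k = 1.352, so h·k = 1.352.
True area = apparent / (areal scale) = 162000 / 1.352 ≈ 120000 km².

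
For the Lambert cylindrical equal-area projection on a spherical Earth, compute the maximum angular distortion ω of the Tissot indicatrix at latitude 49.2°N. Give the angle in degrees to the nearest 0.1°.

The Lambert cylindrical equal-area projection is the cylindrical equal-area projection with its standard parallel at the equator (φ₀ = 0). For cylindrical equal-area with standard parallel φ₀, h = cos φ / cos φ₀ and k = cos φ₀ / cos φ, so h·k = 1.
At 49.2°: h = 0.6534, k = 1.530; principal scales a = 1.530, b = 0.6534.
sin(ω/2) = (a − b)/(a + b) = 0.8770/2.184 = 0.4016, so ω = 2 arcsin(0.4016) ≈ 47.4°.

47.4°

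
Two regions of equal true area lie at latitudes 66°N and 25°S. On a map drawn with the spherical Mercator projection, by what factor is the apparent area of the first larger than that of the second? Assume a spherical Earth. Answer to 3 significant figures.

On Mercator, area is exaggerated by sec²φ = 1/cos²φ.
At 66°: sec²(66°) = 1/0.4067² = 6.045.
At 25°: sec²(25°) = 1/0.9063² = 1.217.
Ratio = 6.045/1.217 = cos²(25°)/cos²(66°) ≈ 4.97.

4.97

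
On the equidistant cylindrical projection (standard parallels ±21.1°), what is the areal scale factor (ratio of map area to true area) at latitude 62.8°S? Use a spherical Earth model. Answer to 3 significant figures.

2.04

In the equirectangular projection with standard parallel φ₀ = 21.1° (x = Rλ cos φ₀, y = Rφ), meridians are true-scale (h = 1) and the parallel scale is k = cos φ₀ / cos φ.
Areal scale = h·k = 1 × cos φ₀ / cos φ; at 62.8°, h = 1.000, k = 2.041, so h·k = 2.041.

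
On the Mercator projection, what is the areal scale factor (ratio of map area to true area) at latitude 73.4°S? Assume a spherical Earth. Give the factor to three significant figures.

Mercator is conformal, so the point scale is isotropic: h = k = sec φ = 1/cos φ.
Areal scale = k² = sec²φ = 1/cos²(73.4°) = 1/0.2857² = 12.25.

12.3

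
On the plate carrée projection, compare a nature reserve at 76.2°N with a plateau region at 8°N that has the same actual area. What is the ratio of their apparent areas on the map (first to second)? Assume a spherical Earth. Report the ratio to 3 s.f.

4.15

Plate carrée maps x = Rλ, y = Rφ. The meridian scale is h = 1 and the parallel scale is k = 1/cos φ = sec φ.
Areal scale at 76.2°: h·k = 1.000 × 4.192 = 4.192.
Areal scale at 8°: h·k = 1.000 × 1.010 = 1.010.
Ratio = 4.192/1.010 ≈ 4.15.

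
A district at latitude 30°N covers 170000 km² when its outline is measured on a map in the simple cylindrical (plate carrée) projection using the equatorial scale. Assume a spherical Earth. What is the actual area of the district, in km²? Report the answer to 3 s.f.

For the equirectangular projection with φ₀ = 0 (plate carrée), h = 1 along meridians and k = sec φ along parallels.
Areal scale = h·k = 1 × sec φ; at 30°, h = 1.000, k = 1.155, so h·k = 1.155.
True area = apparent / (areal scale) = 170000 / 1.155 ≈ 147000 km².

147000 km²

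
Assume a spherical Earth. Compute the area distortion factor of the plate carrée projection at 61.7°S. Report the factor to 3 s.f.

2.11

In the plate carrée (x = Rλ, y = Rφ), meridians are true-scale (h = 1) and parallels are stretched by k = sec φ.
Areal scale = h·k = 1 × sec φ; at 61.7°, h = 1.000, k = 2.109, so h·k = 2.109.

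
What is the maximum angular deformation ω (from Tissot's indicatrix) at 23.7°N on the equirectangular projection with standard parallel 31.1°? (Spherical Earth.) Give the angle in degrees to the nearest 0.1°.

With standard parallel φ₀ = 31.1°, the equirectangular projection gives x = Rλ cos φ₀, y = Rφ, so h = 1 and k = cos 31.1° / cos φ.
At 23.7°: h = 1.000, k = 0.9351; principal scales a = 1.000, b = 0.9351.
sin(ω/2) = (a − b)/(a + b) = 0.06487/1.935 = 0.03352, so ω = 2 arcsin(0.03352) ≈ 3.8°.

3.8°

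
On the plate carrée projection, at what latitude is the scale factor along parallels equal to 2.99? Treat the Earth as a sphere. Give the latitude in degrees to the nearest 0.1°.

70.5°

Plate carrée: h = 1, k = sec φ along parallels.
sec φ = 2.99  ⇒  cos φ = 0.3344  ⇒  φ ≈ 70.5°.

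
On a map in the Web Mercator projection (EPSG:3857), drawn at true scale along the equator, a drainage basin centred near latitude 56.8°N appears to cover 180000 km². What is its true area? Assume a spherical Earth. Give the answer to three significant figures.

The Mercator projection is conformal; its linear scale factor is the same in every direction and equals sec φ = 1/cos φ.
Areal scale = k² = sec²φ = 1/cos²(56.8°) = 1/0.5476² = 3.335.
True area = apparent / (areal scale) = 180000 / 3.335 ≈ 54000 km².

54000 km²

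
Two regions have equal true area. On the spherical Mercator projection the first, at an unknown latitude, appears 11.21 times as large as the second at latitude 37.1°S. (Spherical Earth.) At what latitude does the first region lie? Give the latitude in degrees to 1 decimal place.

Mercator areal scale is sec²φ, so apparent-area ratio = sec²φ₁ / sec²φ₂ = cos²φ₂ / cos²φ₁.
cos²φ₂ / cos²φ₁ = 11.21  ⇒  cos φ₁ = cos 37.1° / √11.21 = 0.7976/3.348 = 0.2382.
φ₁ = arccos(0.2382) ≈ 76.2°.

76.2°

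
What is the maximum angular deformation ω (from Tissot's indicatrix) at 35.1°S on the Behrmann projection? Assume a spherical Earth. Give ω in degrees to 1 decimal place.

Behrmann is a cylindrical equal-area projection with standard parallels at ±30°. For cylindrical equal-area with standard parallel φ₀, h = cos φ / cos φ₀ and k = cos φ₀ / cos φ, so h·k = 1.
At 35.1°: h = 0.9447, k = 1.059; principal scales a = 1.059, b = 0.9447.
sin(ω/2) = (a − b)/(a + b) = 0.1138/2.003 = 0.05681, so ω = 2 arcsin(0.05681) ≈ 6.5°.

6.5°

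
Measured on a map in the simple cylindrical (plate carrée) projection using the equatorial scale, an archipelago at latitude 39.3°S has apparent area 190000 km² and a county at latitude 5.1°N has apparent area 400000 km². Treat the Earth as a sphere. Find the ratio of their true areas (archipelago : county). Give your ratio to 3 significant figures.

Plate carrée has h = 1 and k = sec φ, giving areal scale sec φ; true area = (apparent area) · cos φ.
True area of archipelago: 190000 × cos(39.3°) = 190000 × 0.7738 = 147000 km².
True area of county: 400000 × cos(5.1°) = 400000 × 0.9960 = 398400 km².
Ratio = 147000 / 398400 ≈ 0.369.

0.369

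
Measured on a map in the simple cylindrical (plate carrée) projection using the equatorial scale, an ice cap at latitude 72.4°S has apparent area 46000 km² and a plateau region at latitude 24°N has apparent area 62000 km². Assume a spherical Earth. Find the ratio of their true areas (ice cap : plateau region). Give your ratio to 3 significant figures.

0.246

Plate carrée has h = 1 and k = sec φ, giving areal scale sec φ; true area = (apparent area) · cos φ.
True area of ice cap: 46000 × cos(72.4°) = 46000 × 0.3024 = 13910 km².
True area of plateau region: 62000 × cos(24°) = 62000 × 0.9135 = 56640 km².
Ratio = 13910 / 56640 ≈ 0.246.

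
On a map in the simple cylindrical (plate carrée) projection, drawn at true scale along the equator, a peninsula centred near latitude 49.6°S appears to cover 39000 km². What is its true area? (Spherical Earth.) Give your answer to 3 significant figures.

25300 km²

Plate carrée maps x = Rλ, y = Rφ. The meridian scale is h = 1 and the parallel scale is k = 1/cos φ = sec φ.
Areal scale = h·k = 1 × sec φ; at 49.6°, h = 1.000, k = 1.543, so h·k = 1.543.
True area = apparent / (areal scale) = 39000 / 1.543 ≈ 25300 km².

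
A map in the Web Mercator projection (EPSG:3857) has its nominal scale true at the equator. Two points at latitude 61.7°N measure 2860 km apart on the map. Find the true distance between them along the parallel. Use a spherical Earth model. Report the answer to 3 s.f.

1360 km

Mercator is conformal, so the point scale is isotropic: h = k = sec φ = 1/cos φ.
Along the parallel at 61.7°, map distances are exaggerated by k = sec 61.7° = 2.109.
True distance = 2860 / 2.109 = 2860 × cos 61.7° ≈ 1360 km.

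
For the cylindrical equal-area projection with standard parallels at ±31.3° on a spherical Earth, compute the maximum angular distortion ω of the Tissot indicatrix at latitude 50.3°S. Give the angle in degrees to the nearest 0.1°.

A cylindrical equal-area projection with standard parallel φ₀ has meridian scale h = cos φ / cos φ₀ and parallel scale k = cos φ₀ / cos φ (so areas are preserved, h·k = 1).
At 50.3°: h = 0.7476, k = 1.338; principal scales a = 1.338, b = 0.7476.
sin(ω/2) = (a − b)/(a + b) = 0.5901/2.085 = 0.2830, so ω = 2 arcsin(0.2830) ≈ 32.9°.

32.9°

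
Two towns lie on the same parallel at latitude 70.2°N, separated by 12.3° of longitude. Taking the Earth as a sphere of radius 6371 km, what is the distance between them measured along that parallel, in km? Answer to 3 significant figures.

463 km

Arc length along a parallel = R cos φ · Δλ (with Δλ in radians).
= 6371 × cos 70.2° × (12.3° × π/180) = 6371 × 0.3387 × 0.2147 ≈ 463 km.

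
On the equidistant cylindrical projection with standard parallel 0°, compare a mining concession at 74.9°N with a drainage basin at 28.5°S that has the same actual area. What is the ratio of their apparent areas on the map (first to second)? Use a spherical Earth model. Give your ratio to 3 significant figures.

Plate carrée maps x = Rλ, y = Rφ. The meridian scale is h = 1 and the parallel scale is k = 1/cos φ = sec φ.
Areal scale at 74.9°: h·k = 1.000 × 3.839 = 3.839.
Areal scale at 28.5°: h·k = 1.000 × 1.138 = 1.138.
Ratio = 3.839/1.138 ≈ 3.37.

3.37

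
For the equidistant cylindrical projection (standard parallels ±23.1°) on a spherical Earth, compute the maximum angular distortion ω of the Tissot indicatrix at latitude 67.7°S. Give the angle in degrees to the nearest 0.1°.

49.2°

The equidistant cylindrical projection with φ₀ = 23.1° has h = 1 (meridians true) and k = cos φ₀ / cos φ along parallels.
At 67.7°: h = 1.000, k = 2.424; principal scales a = 2.424, b = 1.000.
sin(ω/2) = (a − b)/(a + b) = 1.424/3.424 = 0.4159, so ω = 2 arcsin(0.4159) ≈ 49.2°.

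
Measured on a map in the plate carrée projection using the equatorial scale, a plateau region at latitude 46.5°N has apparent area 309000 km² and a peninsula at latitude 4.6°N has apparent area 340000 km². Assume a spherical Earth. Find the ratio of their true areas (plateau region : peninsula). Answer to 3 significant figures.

Plate carrée has h = 1 and k = sec φ, giving areal scale sec φ; true area = (apparent area) · cos φ.
True area of plateau region: 309000 × cos(46.5°) = 309000 × 0.6884 = 212700 km².
True area of peninsula: 340000 × cos(4.6°) = 340000 × 0.9968 = 338900 km².
Ratio = 212700 / 338900 ≈ 0.628.

0.628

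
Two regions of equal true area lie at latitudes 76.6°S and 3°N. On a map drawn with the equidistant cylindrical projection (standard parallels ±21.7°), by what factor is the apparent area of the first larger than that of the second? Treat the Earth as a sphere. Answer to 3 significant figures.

4.31

With standard parallel φ₀ = 21.7°, the equirectangular projection gives x = Rλ cos φ₀, y = Rφ, so h = 1 and k = cos 21.7° / cos φ.
Areal scale at 76.6°: h·k = 1.000 × 4.009 = 4.009.
Areal scale at 3°: h·k = 1.000 × 0.9304 = 0.9304.
Ratio = 4.009/0.9304 ≈ 4.31.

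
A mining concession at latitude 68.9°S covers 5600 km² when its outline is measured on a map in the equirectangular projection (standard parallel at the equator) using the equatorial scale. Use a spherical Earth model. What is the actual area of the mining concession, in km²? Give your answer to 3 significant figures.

Plate carrée maps x = Rλ, y = Rφ. The meridian scale is h = 1 and the parallel scale is k = 1/cos φ = sec φ.
Areal scale = h·k = 1 × sec φ; at 68.9°, h = 1.000, k = 2.778, so h·k = 2.778.
True area = apparent / (areal scale) = 5600 / 2.778 ≈ 2020 km².

2020 km²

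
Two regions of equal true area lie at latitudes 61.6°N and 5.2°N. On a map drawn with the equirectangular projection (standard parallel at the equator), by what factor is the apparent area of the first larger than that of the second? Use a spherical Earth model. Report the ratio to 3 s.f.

For the equirectangular projection with φ₀ = 0 (plate carrée), h = 1 along meridians and k = sec φ along parallels.
Areal scale at 61.6°: h·k = 1.000 × 2.103 = 2.103.
Areal scale at 5.2°: h·k = 1.000 × 1.004 = 1.004.
Ratio = 2.103/1.004 ≈ 2.09.

2.09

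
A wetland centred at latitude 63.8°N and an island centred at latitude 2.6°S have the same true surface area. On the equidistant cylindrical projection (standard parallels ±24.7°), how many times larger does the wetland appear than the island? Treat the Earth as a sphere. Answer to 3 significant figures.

2.26

The equidistant cylindrical projection with φ₀ = 24.7° has h = 1 (meridians true) and k = cos φ₀ / cos φ along parallels.
Areal scale at 63.8°: h·k = 1.000 × 2.058 = 2.058.
Areal scale at 2.6°: h·k = 1.000 × 0.9094 = 0.9094.
Ratio = 2.058/0.9094 ≈ 2.26.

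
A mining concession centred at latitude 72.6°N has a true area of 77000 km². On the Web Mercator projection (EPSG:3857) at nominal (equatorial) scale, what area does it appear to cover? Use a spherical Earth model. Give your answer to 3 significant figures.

861000 km²

The Mercator projection is conformal; its linear scale factor is the same in every direction and equals sec φ = 1/cos φ.
Areal scale = k² = sec²φ = 1/cos²(72.6°) = 1/0.2990² = 11.18.
Apparent area = 77000 × 11.18 ≈ 861000 km².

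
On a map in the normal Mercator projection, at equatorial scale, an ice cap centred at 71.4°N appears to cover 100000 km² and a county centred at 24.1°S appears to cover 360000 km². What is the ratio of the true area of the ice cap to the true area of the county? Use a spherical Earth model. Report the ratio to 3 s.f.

0.0339

Mercator's areal exaggeration is sec²φ; hence true area = (apparent area) · cos²φ.
True area of ice cap: 100000 × cos²(71.4°) = 100000 × 0.1017 = 10170 km².
True area of county: 360000 × cos²(24.1°) = 360000 × 0.8333 = 300000 km².
Ratio = 10170 / 300000 ≈ 0.0339.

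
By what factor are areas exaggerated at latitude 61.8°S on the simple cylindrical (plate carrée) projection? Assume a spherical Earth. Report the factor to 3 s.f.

In the plate carrée (x = Rλ, y = Rφ), meridians are true-scale (h = 1) and parallels are stretched by k = sec φ.
Areal scale = h·k = 1 × sec φ; at 61.8°, h = 1.000, k = 2.116, so h·k = 2.116.

2.12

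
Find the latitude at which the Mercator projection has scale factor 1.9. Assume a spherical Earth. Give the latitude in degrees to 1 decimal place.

58.2°

Mercator scale is k = sec φ = 1/cos φ.
1/cos φ = 1.9  ⇒  cos φ = 0.5263  ⇒  φ = arccos(0.5263) ≈ 58.2°.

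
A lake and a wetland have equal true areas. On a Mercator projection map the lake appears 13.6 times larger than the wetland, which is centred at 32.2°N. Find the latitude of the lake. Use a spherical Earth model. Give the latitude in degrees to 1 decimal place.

For equal true areas on Mercator, apparent areas scale as sec²φ, so the ratio is cos²φ₂ / cos²φ₁.
cos²φ₂ / cos²φ₁ = 13.6  ⇒  cos φ₁ = cos 32.2° / √13.6 = 0.8462/3.688 = 0.2295.
φ₁ = arccos(0.2295) ≈ 76.7°.

76.7°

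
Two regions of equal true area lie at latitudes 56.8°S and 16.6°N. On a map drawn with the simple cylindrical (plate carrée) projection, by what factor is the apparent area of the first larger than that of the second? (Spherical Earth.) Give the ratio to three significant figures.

1.75

In the plate carrée (x = Rλ, y = Rφ), meridians are true-scale (h = 1) and parallels are stretched by k = sec φ.
Areal scale at 56.8°: h·k = 1.000 × 1.826 = 1.826.
Areal scale at 16.6°: h·k = 1.000 × 1.043 = 1.043.
Ratio = 1.826/1.043 ≈ 1.75.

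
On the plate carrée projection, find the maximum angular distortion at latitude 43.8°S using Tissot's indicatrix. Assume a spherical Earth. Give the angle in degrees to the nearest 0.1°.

18.6°

Plate carrée maps x = Rλ, y = Rφ. The meridian scale is h = 1 and the parallel scale is k = 1/cos φ = sec φ.
At 43.8°: h = 1.000, k = 1.386; principal scales a = 1.386, b = 1.000.
sin(ω/2) = (a − b)/(a + b) = 0.3855/2.386 = 0.1616, so ω = 2 arcsin(0.1616) ≈ 18.6°.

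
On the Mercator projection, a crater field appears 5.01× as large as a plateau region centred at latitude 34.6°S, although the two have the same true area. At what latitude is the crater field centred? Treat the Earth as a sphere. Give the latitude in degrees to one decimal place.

68.4°

Mercator areal scale is sec²φ, so apparent-area ratio = sec²φ₁ / sec²φ₂ = cos²φ₂ / cos²φ₁.
cos²φ₂ / cos²φ₁ = 5.01  ⇒  cos φ₁ = cos 34.6° / √5.01 = 0.8231/2.238 = 0.3678.
φ₁ = arccos(0.3678) ≈ 68.4°.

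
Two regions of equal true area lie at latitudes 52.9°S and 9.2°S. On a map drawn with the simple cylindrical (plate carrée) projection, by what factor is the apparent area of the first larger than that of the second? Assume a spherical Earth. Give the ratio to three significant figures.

For the equirectangular projection with φ₀ = 0 (plate carrée), h = 1 along meridians and k = sec φ along parallels.
Areal scale at 52.9°: h·k = 1.000 × 1.658 = 1.658.
Areal scale at 9.2°: h·k = 1.000 × 1.013 = 1.013.
Ratio = 1.658/1.013 ≈ 1.64.

1.64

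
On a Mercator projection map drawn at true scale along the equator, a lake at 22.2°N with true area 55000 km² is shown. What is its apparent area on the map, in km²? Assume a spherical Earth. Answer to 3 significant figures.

64200 km²

The Mercator projection is conformal; its linear scale factor is the same in every direction and equals sec φ = 1/cos φ.
Areal scale = k² = sec²φ = 1/cos²(22.2°) = 1/0.9259² = 1.167.
Apparent area = 55000 × 1.167 ≈ 64200 km².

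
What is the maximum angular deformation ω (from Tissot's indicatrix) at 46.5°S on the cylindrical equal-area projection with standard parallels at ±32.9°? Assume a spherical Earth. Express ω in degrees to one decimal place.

For cylindrical equal-area with standard parallel φ₀, h = cos φ / cos φ₀ and k = cos φ₀ / cos φ, so h·k = 1.
At 46.5°: h = 0.8198, k = 1.220; principal scales a = 1.220, b = 0.8198.
sin(ω/2) = (a − b)/(a + b) = 0.3999/2.040 = 0.1961, so ω = 2 arcsin(0.1961) ≈ 22.6°.

22.6°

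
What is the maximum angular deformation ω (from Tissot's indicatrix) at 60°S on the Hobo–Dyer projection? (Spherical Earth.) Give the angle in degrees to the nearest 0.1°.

The Hobo–Dyer projection is cylindrical equal-area with φ₀ = 37.5°. For cylindrical equal-area with standard parallel φ₀, h = cos φ / cos φ₀ and k = cos φ₀ / cos φ, so h·k = 1.
At 60°: h = 0.6302, k = 1.587; principal scales a = 1.587, b = 0.6302.
sin(ω/2) = (a − b)/(a + b) = 0.9565/2.217 = 0.4314, so ω = 2 arcsin(0.4314) ≈ 51.1°.

51.1°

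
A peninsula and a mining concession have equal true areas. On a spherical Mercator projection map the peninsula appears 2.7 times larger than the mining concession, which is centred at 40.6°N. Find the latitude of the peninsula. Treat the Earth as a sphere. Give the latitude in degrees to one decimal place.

On Mercator, (apparent₁)/(apparent₂) = sec²φ₁ / sec²φ₂ when true areas are equal.
cos²φ₂ / cos²φ₁ = 2.7  ⇒  cos φ₁ = cos 40.6° / √2.7 = 0.7593/1.643 = 0.4621.
φ₁ = arccos(0.4621) ≈ 62.5°.

62.5°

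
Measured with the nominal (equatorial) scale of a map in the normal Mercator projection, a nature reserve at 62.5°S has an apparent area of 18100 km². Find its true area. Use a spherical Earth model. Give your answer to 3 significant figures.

3860 km²

For Mercator, h = k = sec φ (a conformal cylindrical projection has a single point scale, 1/cos φ).
Areal scale = k² = sec²φ = 1/cos²(62.5°) = 1/0.4617² = 4.690.
True area = apparent / (areal scale) = 18100 / 4.690 ≈ 3860 km².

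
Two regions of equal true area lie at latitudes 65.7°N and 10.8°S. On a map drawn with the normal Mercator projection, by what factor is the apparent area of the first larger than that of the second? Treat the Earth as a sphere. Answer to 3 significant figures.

5.70

On Mercator, area is exaggerated by sec²φ = 1/cos²φ.
At 65.7°: sec²(65.7°) = 1/0.4115² = 5.905.
At 10.8°: sec²(10.8°) = 1/0.9823² = 1.036.
Ratio = 5.905/1.036 = cos²(10.8°)/cos²(65.7°) ≈ 5.70.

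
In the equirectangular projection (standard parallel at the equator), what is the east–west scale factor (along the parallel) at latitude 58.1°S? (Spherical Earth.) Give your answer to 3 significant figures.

1.89

Plate carrée maps x = Rλ, y = Rφ. The meridian scale is h = 1 and the parallel scale is k = 1/cos φ = sec φ.
k = 1/cos 58.1° = 1/0.5284 = 1.892.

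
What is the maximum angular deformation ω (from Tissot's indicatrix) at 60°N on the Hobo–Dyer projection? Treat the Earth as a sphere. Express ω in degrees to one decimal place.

51.1°

Hobo–Dyer is a cylindrical equal-area projection with standard parallels at ±37.5°. A cylindrical equal-area projection with standard parallel φ₀ has meridian scale h = cos φ / cos φ₀ and parallel scale k = cos φ₀ / cos φ (so areas are preserved, h·k = 1).
At 60°: h = 0.6302, k = 1.587; principal scales a = 1.587, b = 0.6302.
sin(ω/2) = (a − b)/(a + b) = 0.9565/2.217 = 0.4314, so ω = 2 arcsin(0.4314) ≈ 51.1°.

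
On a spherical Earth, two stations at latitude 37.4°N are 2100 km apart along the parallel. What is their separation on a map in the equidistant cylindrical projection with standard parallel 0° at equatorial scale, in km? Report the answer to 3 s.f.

2640 km

In the plate carrée (x = Rλ, y = Rφ), meridians are true-scale (h = 1) and parallels are stretched by k = sec φ.
Along the parallel, k = sec 37.4° = 1/0.7944 = 1.259.
Map distance = 2100 × 1.259 ≈ 2640 km.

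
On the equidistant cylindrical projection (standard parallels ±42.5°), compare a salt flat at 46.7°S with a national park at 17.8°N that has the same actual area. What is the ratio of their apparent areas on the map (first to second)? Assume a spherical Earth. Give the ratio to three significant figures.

In the equirectangular projection with standard parallel φ₀ = 42.5° (x = Rλ cos φ₀, y = Rφ), meridians are true-scale (h = 1) and the parallel scale is k = cos φ₀ / cos φ.
Areal scale at 46.7°: h·k = 1.000 × 1.075 = 1.075.
Areal scale at 17.8°: h·k = 1.000 × 0.7743 = 0.7743.
Ratio = 1.075/0.7743 ≈ 1.39.

1.39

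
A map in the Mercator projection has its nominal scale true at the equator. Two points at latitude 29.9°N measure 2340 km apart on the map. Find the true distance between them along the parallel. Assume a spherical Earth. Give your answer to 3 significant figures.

2030 km

For Mercator, h = k = sec φ (a conformal cylindrical projection has a single point scale, 1/cos φ).
Along the parallel at 29.9°, map distances are exaggerated by k = sec 29.9° = 1.154.
True distance = 2340 / 1.154 = 2340 × cos 29.9° ≈ 2030 km.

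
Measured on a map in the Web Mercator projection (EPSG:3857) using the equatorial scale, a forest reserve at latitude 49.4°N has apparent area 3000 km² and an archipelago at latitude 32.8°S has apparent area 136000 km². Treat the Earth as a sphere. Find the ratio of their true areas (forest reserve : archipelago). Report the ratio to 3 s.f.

Mercator's areal exaggeration is sec²φ; hence true area = (apparent area) · cos²φ.
True area of forest reserve: 3000 × cos²(49.4°) = 3000 × 0.4235 = 1271 km².
True area of archipelago: 136000 × cos²(32.8°) = 136000 × 0.7066 = 96090 km².
Ratio = 1271 / 96090 ≈ 0.0132.

0.0132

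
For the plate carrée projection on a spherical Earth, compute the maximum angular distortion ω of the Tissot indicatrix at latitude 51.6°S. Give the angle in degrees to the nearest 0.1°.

In the plate carrée (x = Rλ, y = Rφ), meridians are true-scale (h = 1) and parallels are stretched by k = sec φ.
At 51.6°: h = 1.000, k = 1.610; principal scales a = 1.610, b = 1.000.
sin(ω/2) = (a − b)/(a + b) = 0.6099/2.610 = 0.2337, so ω = 2 arcsin(0.2337) ≈ 27.0°.

27.0°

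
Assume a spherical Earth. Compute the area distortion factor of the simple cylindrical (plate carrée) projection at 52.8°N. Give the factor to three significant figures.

For the equirectangular projection with φ₀ = 0 (plate carrée), h = 1 along meridians and k = sec φ along parallels.
Areal scale = h·k = 1 × sec φ; at 52.8°, h = 1.000, k = 1.654, so h·k = 1.654.

1.65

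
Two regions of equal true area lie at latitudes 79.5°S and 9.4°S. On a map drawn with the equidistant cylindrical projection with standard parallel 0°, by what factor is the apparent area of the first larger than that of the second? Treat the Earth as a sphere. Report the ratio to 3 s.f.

In the plate carrée (x = Rλ, y = Rφ), meridians are true-scale (h = 1) and parallels are stretched by k = sec φ.
Areal scale at 79.5°: h·k = 1.000 × 5.487 = 5.487.
Areal scale at 9.4°: h·k = 1.000 × 1.014 = 1.014.
Ratio = 5.487/1.014 ≈ 5.41.

5.41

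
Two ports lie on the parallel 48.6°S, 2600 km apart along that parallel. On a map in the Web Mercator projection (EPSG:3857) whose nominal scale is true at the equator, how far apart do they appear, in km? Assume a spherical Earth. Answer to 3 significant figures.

For Mercator, h = k = sec φ (a conformal cylindrical projection has a single point scale, 1/cos φ).
Along the parallel, k = sec 48.6° = 1/0.6613 = 1.512.
Map distance = 2600 × 1.512 ≈ 3930 km.

3930 km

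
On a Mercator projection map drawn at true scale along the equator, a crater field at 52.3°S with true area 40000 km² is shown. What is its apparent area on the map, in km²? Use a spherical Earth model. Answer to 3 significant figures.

For Mercator, h = k = sec φ (a conformal cylindrical projection has a single point scale, 1/cos φ).
Areal scale = k² = sec²φ = 1/cos²(52.3°) = 1/0.6115² = 2.674.
Apparent area = 40000 × 2.674 ≈ 107000 km².

107000 km²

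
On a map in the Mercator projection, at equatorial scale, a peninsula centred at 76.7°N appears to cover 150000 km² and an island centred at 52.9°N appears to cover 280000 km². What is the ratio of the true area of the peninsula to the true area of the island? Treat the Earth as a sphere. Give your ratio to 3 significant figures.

0.0779

Since Mercator area scale is 1/cos²φ, the true area equals the apparent area multiplied by cos²φ.
True area of peninsula: 150000 × cos²(76.7°) = 150000 × 0.05292 = 7938 km².
True area of island: 280000 × cos²(52.9°) = 280000 × 0.3639 = 101900 km².
Ratio = 7938 / 101900 ≈ 0.0779.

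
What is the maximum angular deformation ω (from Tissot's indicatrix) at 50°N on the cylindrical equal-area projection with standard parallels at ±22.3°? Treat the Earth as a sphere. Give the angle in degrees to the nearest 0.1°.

40.8°

Cylindrical equal-area (φ₀ = 22.3°): h = cos φ / cos 22.3° along meridians, k = cos 22.3° / cos φ along parallels; h·k = 1.
At 50°: h = 0.6947, k = 1.439; principal scales a = 1.439, b = 0.6947.
sin(ω/2) = (a − b)/(a + b) = 0.7446/2.134 = 0.3489, so ω = 2 arcsin(0.3489) ≈ 40.8°.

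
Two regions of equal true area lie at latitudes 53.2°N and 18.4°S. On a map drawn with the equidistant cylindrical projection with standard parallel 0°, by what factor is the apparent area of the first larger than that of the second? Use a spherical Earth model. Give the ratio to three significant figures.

1.58

Plate carrée maps x = Rλ, y = Rφ. The meridian scale is h = 1 and the parallel scale is k = 1/cos φ = sec φ.
Areal scale at 53.2°: h·k = 1.000 × 1.669 = 1.669.
Areal scale at 18.4°: h·k = 1.000 × 1.054 = 1.054.
Ratio = 1.669/1.054 ≈ 1.58.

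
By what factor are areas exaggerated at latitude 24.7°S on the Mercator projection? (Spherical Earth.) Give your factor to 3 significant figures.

1.21

For Mercator, h = k = sec φ (a conformal cylindrical projection has a single point scale, 1/cos φ).
Areal scale = k² = sec²φ = 1/cos²(24.7°) = 1/0.9085² = 1.212.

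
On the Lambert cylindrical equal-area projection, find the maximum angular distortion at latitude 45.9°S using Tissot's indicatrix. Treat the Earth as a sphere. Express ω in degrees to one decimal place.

The Lambert cylindrical equal-area projection is the cylindrical equal-area projection with its standard parallel at the equator (φ₀ = 0). Cylindrical equal-area (φ₀ = 0°): h = cos φ / cos 0° along meridians, k = cos 0° / cos φ along parallels; h·k = 1.
At 45.9°: h = 0.6959, k = 1.437; principal scales a = 1.437, b = 0.6959.
sin(ω/2) = (a − b)/(a + b) = 0.7410/2.133 = 0.3474, so ω = 2 arcsin(0.3474) ≈ 40.7°.

40.7°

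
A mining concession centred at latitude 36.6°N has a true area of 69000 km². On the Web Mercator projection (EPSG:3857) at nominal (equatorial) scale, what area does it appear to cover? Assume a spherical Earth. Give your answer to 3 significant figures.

107000 km²

For Mercator, h = k = sec φ (a conformal cylindrical projection has a single point scale, 1/cos φ).
Areal scale = k² = sec²φ = 1/cos²(36.6°) = 1/0.8028² = 1.552.
Apparent area = 69000 × 1.552 ≈ 107000 km².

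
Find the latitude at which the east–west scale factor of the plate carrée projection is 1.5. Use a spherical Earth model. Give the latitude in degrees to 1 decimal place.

48.2°

Plate carrée: h = 1, k = sec φ along parallels.
sec φ = 1.5  ⇒  cos φ = 0.6667  ⇒  φ ≈ 48.2°.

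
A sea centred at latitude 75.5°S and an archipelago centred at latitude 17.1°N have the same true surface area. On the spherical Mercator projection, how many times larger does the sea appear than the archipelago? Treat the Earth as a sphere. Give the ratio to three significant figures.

On Mercator, area is exaggerated by sec²φ = 1/cos²φ.
At 75.5°: sec²(75.5°) = 1/0.2504² = 15.95.
At 17.1°: sec²(17.1°) = 1/0.9558² = 1.095.
Ratio = 15.95/1.095 = cos²(17.1°)/cos²(75.5°) ≈ 14.6.

14.6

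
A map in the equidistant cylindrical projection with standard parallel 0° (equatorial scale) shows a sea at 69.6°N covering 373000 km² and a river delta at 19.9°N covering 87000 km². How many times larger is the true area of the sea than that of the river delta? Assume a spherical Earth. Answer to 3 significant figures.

1.59

Plate carrée has h = 1 and k = sec φ, giving areal scale sec φ; true area = (apparent area) · cos φ.
True area of sea: 373000 × cos(69.6°) = 373000 × 0.3486 = 130000 km².
True area of river delta: 87000 × cos(19.9°) = 87000 × 0.9403 = 81810 km².
Ratio = 130000 / 81810 ≈ 1.59.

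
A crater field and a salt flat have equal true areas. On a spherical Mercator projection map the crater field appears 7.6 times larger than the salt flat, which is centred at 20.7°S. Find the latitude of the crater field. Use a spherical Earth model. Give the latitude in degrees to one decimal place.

70.2°

On Mercator, (apparent₁)/(apparent₂) = sec²φ₁ / sec²φ₂ when true areas are equal.
cos²φ₂ / cos²φ₁ = 7.6  ⇒  cos φ₁ = cos 20.7° / √7.6 = 0.9354/2.757 = 0.3393.
φ₁ = arccos(0.3393) ≈ 70.2°.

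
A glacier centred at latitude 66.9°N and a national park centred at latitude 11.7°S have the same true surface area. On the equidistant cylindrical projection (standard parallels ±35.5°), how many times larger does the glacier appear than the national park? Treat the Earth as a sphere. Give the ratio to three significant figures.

2.50

In the equirectangular projection with standard parallel φ₀ = 35.5° (x = Rλ cos φ₀, y = Rφ), meridians are true-scale (h = 1) and the parallel scale is k = cos φ₀ / cos φ.
Areal scale at 66.9°: h·k = 1.000 × 2.075 = 2.075.
Areal scale at 11.7°: h·k = 1.000 × 0.8314 = 0.8314.
Ratio = 2.075/0.8314 ≈ 2.50.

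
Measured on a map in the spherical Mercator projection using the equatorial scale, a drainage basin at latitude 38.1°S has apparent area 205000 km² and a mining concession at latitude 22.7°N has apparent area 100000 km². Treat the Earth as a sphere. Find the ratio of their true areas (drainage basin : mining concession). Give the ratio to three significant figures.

1.49

Mercator's areal exaggeration is sec²φ; hence true area = (apparent area) · cos²φ.
True area of drainage basin: 205000 × cos²(38.1°) = 205000 × 0.6193 = 126900 km².
True area of mining concession: 100000 × cos²(22.7°) = 100000 × 0.8511 = 85110 km².
Ratio = 126900 / 85110 ≈ 1.49.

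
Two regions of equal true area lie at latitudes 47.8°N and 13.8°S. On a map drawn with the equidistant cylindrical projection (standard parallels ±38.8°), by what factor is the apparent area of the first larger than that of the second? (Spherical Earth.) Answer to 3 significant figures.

The equidistant cylindrical projection with φ₀ = 38.8° has h = 1 (meridians true) and k = cos φ₀ / cos φ along parallels.
Areal scale at 47.8°: h·k = 1.000 × 1.160 = 1.160.
Areal scale at 13.8°: h·k = 1.000 × 0.8025 = 0.8025.
Ratio = 1.160/0.8025 ≈ 1.45.

1.45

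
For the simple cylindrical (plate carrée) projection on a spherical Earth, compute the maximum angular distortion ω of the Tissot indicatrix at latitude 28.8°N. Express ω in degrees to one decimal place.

7.6°

For the equirectangular projection with φ₀ = 0 (plate carrée), h = 1 along meridians and k = sec φ along parallels.
At 28.8°: h = 1.000, k = 1.141; principal scales a = 1.141, b = 1.000.
sin(ω/2) = (a − b)/(a + b) = 0.1412/2.141 = 0.06592, so ω = 2 arcsin(0.06592) ≈ 7.6°.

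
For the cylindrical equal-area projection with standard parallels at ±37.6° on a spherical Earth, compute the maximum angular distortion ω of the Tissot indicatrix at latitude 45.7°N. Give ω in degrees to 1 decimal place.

For cylindrical equal-area with standard parallel φ₀, h = cos φ / cos φ₀ and k = cos φ₀ / cos φ, so h·k = 1.
At 45.7°: h = 0.8815, k = 1.134; principal scales a = 1.134, b = 0.8815.
sin(ω/2) = (a − b)/(a + b) = 0.2529/2.016 = 0.1254, so ω = 2 arcsin(0.1254) ≈ 14.4°.

14.4°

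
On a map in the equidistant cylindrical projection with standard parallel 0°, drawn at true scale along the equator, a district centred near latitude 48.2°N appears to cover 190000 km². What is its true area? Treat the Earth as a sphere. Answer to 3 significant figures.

127000 km²

In the plate carrée (x = Rλ, y = Rφ), meridians are true-scale (h = 1) and parallels are stretched by k = sec φ.
Areal scale = h·k = 1 × sec φ; at 48.2°, h = 1.000, k = 1.500, so h·k = 1.500.
True area = apparent / (areal scale) = 190000 / 1.500 ≈ 127000 km².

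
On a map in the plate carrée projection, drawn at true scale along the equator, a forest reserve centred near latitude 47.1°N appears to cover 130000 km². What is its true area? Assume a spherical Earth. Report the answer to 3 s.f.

In the plate carrée (x = Rλ, y = Rφ), meridians are true-scale (h = 1) and parallels are stretched by k = sec φ.
Areal scale = h·k = 1 × sec φ; at 47.1°, h = 1.000, k = 1.469, so h·k = 1.469.
True area = apparent / (areal scale) = 130000 / 1.469 ≈ 88500 km².

88500 km²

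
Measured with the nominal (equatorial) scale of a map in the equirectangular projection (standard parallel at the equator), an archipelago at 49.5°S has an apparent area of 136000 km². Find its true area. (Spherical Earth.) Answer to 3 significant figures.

For the equirectangular projection with φ₀ = 0 (plate carrée), h = 1 along meridians and k = sec φ along parallels.
Areal scale = h·k = 1 × sec φ; at 49.5°, h = 1.000, k = 1.540, so h·k = 1.540.
True area = apparent / (areal scale) = 136000 / 1.540 ≈ 88300 km².

88300 km²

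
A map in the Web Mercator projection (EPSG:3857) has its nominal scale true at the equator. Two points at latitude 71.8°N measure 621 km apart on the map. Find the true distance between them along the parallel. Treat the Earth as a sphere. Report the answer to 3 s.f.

194 km

For Mercator, h = k = sec φ (a conformal cylindrical projection has a single point scale, 1/cos φ).
Along the parallel at 71.8°, map distances are exaggerated by k = sec 71.8° = 3.202.
True distance = 621 / 3.202 = 621 × cos 71.8° ≈ 194 km.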